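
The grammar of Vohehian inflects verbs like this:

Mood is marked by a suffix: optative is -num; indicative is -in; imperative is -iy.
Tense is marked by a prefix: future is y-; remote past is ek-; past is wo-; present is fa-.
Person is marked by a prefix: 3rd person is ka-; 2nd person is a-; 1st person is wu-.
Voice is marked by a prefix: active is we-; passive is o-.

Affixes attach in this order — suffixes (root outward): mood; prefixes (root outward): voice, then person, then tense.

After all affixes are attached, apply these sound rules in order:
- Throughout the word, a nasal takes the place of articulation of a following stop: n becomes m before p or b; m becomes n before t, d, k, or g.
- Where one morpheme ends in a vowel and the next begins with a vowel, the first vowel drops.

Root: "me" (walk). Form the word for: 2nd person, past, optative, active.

wawemenum

Attach mood optative -num → menum.
Attach voice active we- → wemenum.
Attach person 2nd person a- → awemenum.
Attach tense past wo- → woawemenum.
Nasal assimilation: no change.
Apply vowel deletion: woawemenum → wawemenum.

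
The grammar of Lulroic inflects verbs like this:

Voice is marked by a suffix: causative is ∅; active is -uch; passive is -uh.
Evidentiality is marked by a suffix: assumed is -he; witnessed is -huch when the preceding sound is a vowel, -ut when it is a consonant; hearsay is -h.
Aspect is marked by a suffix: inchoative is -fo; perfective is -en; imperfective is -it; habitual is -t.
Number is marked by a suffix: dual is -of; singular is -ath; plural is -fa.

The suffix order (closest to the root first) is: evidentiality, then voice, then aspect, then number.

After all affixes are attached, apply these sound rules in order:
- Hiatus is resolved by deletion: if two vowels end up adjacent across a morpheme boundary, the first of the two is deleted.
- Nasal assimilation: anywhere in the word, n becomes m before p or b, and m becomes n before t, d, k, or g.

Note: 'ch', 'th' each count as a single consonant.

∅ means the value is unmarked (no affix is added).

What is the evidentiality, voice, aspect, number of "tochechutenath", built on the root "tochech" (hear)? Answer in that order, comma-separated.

Segment: tochech-ut-en-ath.
evidentiality: -huch/ut → witnessed.
voice: ∅ → causative.
aspect: -en → perfective.
number: -ath → singular.

witnessed, causative, perfective, singular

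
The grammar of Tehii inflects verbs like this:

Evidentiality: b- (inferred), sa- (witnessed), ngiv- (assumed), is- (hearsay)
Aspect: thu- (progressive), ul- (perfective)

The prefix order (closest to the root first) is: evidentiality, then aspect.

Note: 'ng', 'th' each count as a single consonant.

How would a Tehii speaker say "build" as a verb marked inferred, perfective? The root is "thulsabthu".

Attach evidentiality inferred b- → bthulsabthu.
Attach aspect perfective ul- → ulbthulsabthu.

ulbthulsabthu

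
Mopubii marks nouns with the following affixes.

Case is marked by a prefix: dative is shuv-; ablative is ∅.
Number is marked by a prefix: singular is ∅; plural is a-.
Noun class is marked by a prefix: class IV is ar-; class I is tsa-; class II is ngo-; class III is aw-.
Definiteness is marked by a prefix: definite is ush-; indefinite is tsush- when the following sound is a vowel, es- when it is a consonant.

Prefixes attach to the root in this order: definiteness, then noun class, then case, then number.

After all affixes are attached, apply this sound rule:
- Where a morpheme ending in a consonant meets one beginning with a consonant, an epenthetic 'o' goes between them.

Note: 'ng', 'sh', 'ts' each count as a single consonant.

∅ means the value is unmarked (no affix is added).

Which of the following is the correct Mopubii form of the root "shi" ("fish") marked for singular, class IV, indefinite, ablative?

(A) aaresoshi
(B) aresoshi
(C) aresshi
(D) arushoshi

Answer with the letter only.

B

Attach definiteness indefinite es- (before consonant 'sh') → esshi.
Attach noun class class IV ar- → aresshi.
case = ablative: zero marking, form stays aresshi.
number = singular: zero marking, form stays aresshi.
Apply epenthesis: aresshi → aresoshi.
So the correct form is aresoshi, option (B).
(C) aresshi is wrong: it fails to apply the sound rule(s).
(D) arushoshi is wrong: it uses definite instead of indefinite for definiteness.
(A) aaresoshi is wrong: it uses plural instead of singular for number.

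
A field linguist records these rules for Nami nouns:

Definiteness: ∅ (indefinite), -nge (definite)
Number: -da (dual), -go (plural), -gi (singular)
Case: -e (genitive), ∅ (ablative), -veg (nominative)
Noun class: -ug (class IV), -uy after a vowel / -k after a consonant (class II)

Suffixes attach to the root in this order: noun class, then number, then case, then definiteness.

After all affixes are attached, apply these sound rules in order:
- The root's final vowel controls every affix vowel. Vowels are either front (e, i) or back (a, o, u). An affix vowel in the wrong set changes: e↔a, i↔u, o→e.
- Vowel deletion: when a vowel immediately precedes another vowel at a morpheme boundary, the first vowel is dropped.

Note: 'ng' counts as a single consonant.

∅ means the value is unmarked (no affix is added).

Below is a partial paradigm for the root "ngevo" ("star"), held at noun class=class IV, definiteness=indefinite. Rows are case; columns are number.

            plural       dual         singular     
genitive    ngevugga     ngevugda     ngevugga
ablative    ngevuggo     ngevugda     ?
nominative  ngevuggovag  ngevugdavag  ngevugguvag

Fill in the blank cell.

ngevuggu

Attach noun class class IV -ug → ngevoug.
Attach number singular -gi → ngevouggi.
case = ablative: zero marking, form stays ngevouggi.
definiteness = indefinite: zero marking, form stays ngevouggi.
Apply vowel harmony: ngevouggi → ngevouggu.
Apply vowel deletion: ngevouggu → ngevuggu.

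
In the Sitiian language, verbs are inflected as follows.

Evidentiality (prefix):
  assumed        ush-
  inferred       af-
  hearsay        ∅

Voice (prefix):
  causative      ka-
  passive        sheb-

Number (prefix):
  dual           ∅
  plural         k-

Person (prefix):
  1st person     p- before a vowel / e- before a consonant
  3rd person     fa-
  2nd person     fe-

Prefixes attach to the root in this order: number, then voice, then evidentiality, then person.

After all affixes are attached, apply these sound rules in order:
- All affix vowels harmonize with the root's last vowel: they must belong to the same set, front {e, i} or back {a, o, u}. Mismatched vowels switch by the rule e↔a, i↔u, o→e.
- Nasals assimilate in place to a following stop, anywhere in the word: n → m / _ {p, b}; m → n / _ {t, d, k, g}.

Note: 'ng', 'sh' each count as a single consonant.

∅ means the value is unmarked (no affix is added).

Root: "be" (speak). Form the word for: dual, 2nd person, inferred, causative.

feefkebe

number = dual: zero marking, form stays be.
Attach voice causative ka- → kabe.
Attach evidentiality inferred af- → afkabe.
Attach person 2nd person fe- → feafkabe.
Apply vowel harmony: feafkabe → feefkebe.
Nasal assimilation: no change.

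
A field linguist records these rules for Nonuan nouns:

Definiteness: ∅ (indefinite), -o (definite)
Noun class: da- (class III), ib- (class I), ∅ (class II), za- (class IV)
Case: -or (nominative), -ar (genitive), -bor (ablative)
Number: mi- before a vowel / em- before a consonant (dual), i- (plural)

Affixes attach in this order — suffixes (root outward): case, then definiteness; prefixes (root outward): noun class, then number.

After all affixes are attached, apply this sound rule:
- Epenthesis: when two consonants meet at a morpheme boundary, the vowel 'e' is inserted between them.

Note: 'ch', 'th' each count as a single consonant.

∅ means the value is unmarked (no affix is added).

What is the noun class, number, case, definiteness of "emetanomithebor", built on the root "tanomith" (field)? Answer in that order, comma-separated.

class II, dual, ablative, indefinite

Segment: em-tanomith-bor.
noun class: ∅ → class II.
number: mi/em- → dual.
case: -bor → ablative.
definiteness: ∅ → indefinite.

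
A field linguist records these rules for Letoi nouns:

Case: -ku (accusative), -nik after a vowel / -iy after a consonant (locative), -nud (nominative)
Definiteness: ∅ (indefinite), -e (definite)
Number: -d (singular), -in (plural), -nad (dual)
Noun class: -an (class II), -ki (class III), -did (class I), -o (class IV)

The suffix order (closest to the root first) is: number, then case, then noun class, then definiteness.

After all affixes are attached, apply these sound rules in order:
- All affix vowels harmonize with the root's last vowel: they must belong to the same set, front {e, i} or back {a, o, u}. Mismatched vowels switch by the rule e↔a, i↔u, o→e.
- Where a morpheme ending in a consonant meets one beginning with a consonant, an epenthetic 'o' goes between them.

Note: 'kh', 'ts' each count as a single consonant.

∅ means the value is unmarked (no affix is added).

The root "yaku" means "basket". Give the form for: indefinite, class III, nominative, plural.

yakuunonudoku

Attach number plural -in → yakuin.
Attach case nominative -nud → yakuinnud.
Attach noun class class III -ki → yakuinnudki.
definiteness = indefinite: zero marking, form stays yakuinnudki.
Apply vowel harmony: yakuinnudki → yakuunnudku.
Apply epenthesis: yakuunnudku → yakuunonudoku.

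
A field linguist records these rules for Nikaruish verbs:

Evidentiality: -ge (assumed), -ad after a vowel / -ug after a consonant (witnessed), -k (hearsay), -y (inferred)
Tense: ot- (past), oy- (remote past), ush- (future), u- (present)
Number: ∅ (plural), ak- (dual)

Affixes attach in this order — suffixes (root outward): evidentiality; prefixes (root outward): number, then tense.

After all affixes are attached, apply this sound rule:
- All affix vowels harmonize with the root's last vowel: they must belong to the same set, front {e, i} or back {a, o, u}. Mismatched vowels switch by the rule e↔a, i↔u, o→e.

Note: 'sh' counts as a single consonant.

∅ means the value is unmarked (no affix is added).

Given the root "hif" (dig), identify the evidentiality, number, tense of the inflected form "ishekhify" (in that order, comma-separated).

Segment: ush-ak-hif-y.
evidentiality: -y → inferred.
number: ak- → dual.
tense: ush- → future.

inferred, dual, future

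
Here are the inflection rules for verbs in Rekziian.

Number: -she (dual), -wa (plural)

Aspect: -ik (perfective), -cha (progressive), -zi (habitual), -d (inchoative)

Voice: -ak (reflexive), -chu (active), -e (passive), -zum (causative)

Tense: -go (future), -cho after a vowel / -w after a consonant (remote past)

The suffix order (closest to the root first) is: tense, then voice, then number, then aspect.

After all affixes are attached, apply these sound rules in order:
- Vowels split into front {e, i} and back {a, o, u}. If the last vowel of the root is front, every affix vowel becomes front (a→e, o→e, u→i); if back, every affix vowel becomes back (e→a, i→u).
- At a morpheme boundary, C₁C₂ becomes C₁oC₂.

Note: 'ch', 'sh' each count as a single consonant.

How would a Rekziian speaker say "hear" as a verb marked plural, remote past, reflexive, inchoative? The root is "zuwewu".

zuwewuchoakowad

Attach tense remote past -cho (after vowel 'u') → zuwewucho.
Attach voice reflexive -ak → zuwewuchoak.
Attach number plural -wa → zuwewuchoakwa.
Attach aspect inchoative -d → zuwewuchoakwad.
Vowel harmony: no change.
Apply epenthesis: zuwewuchoakwad → zuwewuchoakowad.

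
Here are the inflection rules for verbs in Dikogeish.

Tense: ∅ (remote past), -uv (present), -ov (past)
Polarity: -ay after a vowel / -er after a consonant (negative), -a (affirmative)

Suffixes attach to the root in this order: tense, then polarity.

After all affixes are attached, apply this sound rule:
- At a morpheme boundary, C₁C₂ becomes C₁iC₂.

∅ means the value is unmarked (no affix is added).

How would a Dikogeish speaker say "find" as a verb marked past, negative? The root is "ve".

veover

Attach tense past -ov → veov.
Attach polarity negative -er (after consonant 'v') → veover.
Epenthesis: no change.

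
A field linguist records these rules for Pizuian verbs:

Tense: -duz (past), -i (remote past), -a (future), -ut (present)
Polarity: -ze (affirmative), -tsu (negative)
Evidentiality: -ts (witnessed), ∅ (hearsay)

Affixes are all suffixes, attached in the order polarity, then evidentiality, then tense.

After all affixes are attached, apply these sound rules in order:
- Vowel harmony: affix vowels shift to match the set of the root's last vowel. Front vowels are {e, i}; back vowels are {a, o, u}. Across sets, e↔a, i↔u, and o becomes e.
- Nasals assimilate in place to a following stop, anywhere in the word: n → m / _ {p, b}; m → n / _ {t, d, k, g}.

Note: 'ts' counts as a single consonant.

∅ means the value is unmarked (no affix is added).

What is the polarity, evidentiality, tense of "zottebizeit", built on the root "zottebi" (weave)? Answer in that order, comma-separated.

Segment: zottebi-ze-ut.
polarity: -ze → affirmative.
evidentiality: ∅ → hearsay.
tense: -ut → present.

affirmative, hearsay, present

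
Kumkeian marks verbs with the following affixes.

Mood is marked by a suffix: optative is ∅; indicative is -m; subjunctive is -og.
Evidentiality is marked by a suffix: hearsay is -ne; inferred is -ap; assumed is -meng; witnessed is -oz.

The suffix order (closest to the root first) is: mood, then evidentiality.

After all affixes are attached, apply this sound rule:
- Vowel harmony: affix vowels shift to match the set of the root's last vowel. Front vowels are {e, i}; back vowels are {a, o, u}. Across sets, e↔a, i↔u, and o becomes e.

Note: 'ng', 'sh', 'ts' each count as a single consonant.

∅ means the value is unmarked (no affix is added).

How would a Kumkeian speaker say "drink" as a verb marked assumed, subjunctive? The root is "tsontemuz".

Attach mood subjunctive -og → tsontemuzog.
Attach evidentiality assumed -meng → tsontemuzogmeng.
Apply vowel harmony: tsontemuzogmeng → tsontemuzogmang.

tsontemuzogmang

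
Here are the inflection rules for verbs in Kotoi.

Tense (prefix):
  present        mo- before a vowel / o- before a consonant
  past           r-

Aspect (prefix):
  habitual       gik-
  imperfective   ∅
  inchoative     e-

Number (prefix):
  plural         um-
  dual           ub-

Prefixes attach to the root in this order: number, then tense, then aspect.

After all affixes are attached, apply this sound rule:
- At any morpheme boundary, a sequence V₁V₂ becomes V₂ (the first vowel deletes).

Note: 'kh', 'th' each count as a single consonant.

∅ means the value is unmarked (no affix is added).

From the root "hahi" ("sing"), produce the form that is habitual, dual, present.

Attach number dual ub- → ubhahi.
Attach tense present mo- (before vowel 'u') → moubhahi.
Attach aspect habitual gik- → gikmoubhahi.
Apply vowel deletion: gikmoubhahi → gikmubhahi.

gikmubhahi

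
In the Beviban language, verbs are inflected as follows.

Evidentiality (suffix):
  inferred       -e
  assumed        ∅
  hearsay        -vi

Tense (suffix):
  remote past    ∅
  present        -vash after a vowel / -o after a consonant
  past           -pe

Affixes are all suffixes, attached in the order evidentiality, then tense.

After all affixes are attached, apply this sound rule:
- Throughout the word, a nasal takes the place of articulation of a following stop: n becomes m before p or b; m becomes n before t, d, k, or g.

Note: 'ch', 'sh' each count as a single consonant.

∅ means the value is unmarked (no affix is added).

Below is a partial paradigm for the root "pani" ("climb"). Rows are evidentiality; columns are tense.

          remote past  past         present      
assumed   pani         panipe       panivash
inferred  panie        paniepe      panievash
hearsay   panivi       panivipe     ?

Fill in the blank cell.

Attach evidentiality hearsay -vi → panivi.
Attach tense present -vash (after vowel 'i') → panivivash.
Nasal assimilation: no change.

panivivash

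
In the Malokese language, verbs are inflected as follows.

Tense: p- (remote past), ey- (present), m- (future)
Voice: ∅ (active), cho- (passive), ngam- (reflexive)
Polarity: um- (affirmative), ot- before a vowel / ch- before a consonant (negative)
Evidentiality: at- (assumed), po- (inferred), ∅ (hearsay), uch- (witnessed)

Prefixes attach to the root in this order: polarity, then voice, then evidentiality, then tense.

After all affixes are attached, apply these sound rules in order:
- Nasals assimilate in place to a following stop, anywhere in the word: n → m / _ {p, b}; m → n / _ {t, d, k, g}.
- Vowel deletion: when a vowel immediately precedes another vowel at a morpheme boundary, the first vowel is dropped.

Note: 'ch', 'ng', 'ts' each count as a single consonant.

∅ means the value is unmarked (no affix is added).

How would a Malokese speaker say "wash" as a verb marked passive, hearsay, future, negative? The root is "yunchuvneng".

Attach polarity negative ch- (before consonant 'y') → chyunchuvneng.
Attach voice passive cho- → chochyunchuvneng.
evidentiality = hearsay: zero marking, form stays chochyunchuvneng.
Attach tense future m- → mchochyunchuvneng.
Nasal assimilation: no change.
Vowel deletion: no change.

mchochyunchuvneng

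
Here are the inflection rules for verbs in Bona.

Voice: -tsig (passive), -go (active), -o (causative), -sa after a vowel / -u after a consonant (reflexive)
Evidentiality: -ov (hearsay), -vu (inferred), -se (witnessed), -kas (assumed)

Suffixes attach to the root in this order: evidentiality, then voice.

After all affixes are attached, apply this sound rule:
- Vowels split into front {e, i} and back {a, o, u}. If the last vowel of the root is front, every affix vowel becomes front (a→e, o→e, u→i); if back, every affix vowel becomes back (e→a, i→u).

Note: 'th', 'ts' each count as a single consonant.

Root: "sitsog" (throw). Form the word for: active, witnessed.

sitsogsago

Attach evidentiality witnessed -se → sitsogse.
Attach voice active -go → sitsogsego.
Apply vowel harmony: sitsogsego → sitsogsago.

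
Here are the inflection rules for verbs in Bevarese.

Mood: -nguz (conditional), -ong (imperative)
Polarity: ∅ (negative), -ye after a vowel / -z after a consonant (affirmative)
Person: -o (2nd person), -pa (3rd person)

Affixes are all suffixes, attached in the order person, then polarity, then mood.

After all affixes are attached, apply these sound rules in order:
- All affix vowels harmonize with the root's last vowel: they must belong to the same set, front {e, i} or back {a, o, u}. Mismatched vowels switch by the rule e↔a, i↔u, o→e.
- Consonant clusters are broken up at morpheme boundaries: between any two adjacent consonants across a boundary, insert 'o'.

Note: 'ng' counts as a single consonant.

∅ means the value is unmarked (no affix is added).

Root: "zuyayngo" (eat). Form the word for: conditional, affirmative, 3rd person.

zuyayngopayanguz

Attach person 3rd person -pa → zuyayngopa.
Attach polarity affirmative -ye (after vowel 'a') → zuyayngopaye.
Attach mood conditional -nguz → zuyayngopayenguz.
Apply vowel harmony: zuyayngopayenguz → zuyayngopayanguz.
Epenthesis: no change.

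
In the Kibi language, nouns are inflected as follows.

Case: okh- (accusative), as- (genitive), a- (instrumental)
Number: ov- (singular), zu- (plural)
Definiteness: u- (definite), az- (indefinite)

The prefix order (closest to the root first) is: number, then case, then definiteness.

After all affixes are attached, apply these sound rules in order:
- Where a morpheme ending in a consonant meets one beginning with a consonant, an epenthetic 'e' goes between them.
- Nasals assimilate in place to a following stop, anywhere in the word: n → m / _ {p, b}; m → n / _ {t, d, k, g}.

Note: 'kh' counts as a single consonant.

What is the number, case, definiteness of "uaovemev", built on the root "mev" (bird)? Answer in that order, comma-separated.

Segment: u-a-ov-mev.
number: ov- → singular.
case: a- → instrumental.
definiteness: u- → definite.

singular, instrumental, definite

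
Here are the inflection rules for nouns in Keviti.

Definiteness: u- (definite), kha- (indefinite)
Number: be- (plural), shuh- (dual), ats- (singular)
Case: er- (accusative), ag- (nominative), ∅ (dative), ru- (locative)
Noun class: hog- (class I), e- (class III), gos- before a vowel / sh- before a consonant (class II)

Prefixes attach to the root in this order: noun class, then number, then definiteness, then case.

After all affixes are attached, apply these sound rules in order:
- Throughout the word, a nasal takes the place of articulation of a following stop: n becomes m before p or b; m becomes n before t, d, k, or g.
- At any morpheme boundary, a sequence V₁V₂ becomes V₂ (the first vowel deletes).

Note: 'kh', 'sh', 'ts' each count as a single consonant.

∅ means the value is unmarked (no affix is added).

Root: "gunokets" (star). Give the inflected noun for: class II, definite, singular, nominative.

Attach noun class class II sh- (before consonant 'g') → shgunokets.
Attach number singular ats- → atsshgunokets.
Attach definiteness definite u- → uatsshgunokets.
Attach case nominative ag- → aguatsshgunokets.
Nasal assimilation: no change.
Apply vowel deletion: aguatsshgunokets → agatsshgunokets.

agatsshgunokets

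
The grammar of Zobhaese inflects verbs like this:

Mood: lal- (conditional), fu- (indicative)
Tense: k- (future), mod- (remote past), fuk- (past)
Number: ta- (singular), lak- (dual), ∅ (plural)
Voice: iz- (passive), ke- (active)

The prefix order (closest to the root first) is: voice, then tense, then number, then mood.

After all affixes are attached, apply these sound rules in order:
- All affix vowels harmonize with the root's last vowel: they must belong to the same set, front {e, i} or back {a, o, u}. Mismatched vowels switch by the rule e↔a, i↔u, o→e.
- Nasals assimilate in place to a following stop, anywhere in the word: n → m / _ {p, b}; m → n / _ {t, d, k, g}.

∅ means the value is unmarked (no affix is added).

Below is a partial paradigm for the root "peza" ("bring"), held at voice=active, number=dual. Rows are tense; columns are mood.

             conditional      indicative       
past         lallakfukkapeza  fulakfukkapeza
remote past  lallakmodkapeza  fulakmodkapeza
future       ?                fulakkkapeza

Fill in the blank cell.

Attach voice active ke- → kepeza.
Attach tense future k- → kkepeza.
Attach number dual lak- → lakkkepeza.
Attach mood conditional lal- → lallakkkepeza.
Apply vowel harmony: lallakkkepeza → lallakkkapeza.
Nasal assimilation: no change.

lallakkkapeza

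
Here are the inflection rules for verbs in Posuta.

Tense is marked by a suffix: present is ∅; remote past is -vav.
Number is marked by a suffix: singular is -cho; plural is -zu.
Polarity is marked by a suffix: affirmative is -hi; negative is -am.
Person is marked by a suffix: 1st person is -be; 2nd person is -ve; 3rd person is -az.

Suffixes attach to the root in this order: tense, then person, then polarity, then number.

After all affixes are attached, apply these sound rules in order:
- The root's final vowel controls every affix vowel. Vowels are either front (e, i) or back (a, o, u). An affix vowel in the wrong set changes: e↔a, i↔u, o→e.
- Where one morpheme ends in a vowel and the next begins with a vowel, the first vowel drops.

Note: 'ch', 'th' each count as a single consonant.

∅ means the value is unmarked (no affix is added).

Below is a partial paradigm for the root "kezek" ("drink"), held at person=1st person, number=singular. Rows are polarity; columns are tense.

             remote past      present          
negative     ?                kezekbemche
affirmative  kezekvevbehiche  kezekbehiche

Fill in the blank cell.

Attach tense remote past -vav → kezekvav.
Attach person 1st person -be → kezekvavbe.
Attach polarity negative -am → kezekvavbeam.
Attach number singular -cho → kezekvavbeamcho.
Apply vowel harmony: kezekvavbeamcho → kezekvevbeemche.
Apply vowel deletion: kezekvevbeemche → kezekvevbemche.

kezekvevbemche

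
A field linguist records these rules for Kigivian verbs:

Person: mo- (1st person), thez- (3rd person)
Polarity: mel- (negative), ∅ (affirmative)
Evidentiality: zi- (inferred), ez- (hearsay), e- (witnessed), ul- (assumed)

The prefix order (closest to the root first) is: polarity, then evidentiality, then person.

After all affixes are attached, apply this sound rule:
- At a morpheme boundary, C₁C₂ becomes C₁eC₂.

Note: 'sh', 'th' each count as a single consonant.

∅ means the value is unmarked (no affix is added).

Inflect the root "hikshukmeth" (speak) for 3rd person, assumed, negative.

thezulemelehikshukmeth

Attach polarity negative mel- → melhikshukmeth.
Attach evidentiality assumed ul- → ulmelhikshukmeth.
Attach person 3rd person thez- → thezulmelhikshukmeth.
Apply epenthesis: thezulmelhikshukmeth → thezulemelehikshukmeth.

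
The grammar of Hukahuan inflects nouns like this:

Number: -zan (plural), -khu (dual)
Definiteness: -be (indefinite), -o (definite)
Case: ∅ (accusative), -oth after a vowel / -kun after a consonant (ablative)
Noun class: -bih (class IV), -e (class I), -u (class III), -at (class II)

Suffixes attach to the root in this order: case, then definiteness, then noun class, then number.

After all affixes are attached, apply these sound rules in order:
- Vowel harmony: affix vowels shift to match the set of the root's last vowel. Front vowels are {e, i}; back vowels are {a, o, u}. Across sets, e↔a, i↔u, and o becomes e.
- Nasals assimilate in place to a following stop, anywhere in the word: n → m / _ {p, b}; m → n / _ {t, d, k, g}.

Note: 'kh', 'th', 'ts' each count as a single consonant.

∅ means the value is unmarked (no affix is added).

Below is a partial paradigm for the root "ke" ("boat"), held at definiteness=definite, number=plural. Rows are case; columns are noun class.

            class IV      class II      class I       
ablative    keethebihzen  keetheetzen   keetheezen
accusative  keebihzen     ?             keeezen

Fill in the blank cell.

keeetzen

case = accusative: zero marking, form stays ke.
Attach definiteness definite -o → keo.
Attach noun class class II -at → keoat.
Attach number plural -zan → keoatzan.
Apply vowel harmony: keoatzan → keeetzen.
Nasal assimilation: no change.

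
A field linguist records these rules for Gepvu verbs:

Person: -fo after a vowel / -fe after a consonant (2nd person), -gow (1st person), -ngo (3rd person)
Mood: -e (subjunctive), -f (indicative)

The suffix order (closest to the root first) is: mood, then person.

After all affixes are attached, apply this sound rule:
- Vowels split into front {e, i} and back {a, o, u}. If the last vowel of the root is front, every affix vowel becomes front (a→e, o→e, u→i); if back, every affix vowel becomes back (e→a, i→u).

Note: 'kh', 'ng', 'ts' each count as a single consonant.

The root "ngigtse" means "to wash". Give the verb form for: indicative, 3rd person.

Attach mood indicative -f → ngigtsef.
Attach person 3rd person -ngo → ngigtsefngo.
Apply vowel harmony: ngigtsefngo → ngigtsefnge.

ngigtsefnge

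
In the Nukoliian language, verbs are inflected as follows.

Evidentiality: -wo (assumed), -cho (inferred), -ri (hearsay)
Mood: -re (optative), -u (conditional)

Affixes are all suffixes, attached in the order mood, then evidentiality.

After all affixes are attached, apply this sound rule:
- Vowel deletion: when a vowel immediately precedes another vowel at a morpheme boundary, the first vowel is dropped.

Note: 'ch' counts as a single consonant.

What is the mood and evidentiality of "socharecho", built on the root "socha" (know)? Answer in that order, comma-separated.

Segment: socha-re-cho.
mood: -re → optative.
evidentiality: -cho → inferred.

optative, inferred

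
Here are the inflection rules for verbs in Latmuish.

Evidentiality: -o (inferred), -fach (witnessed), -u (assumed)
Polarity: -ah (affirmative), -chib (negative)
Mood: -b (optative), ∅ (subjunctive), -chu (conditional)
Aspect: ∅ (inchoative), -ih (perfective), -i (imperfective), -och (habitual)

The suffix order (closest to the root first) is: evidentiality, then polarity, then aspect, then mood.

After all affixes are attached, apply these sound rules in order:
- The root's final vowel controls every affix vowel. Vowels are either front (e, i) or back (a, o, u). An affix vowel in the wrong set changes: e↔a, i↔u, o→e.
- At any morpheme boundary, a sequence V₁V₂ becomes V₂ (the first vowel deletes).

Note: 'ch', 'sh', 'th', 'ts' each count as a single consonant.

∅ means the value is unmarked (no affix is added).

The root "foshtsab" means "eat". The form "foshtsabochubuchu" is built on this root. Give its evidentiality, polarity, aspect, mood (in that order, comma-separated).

Segment: foshtsab-o-chib-i-chu.
evidentiality: -o → inferred.
polarity: -chib → negative.
aspect: -i → imperfective.
mood: -chu → conditional.

inferred, negative, imperfective, conditional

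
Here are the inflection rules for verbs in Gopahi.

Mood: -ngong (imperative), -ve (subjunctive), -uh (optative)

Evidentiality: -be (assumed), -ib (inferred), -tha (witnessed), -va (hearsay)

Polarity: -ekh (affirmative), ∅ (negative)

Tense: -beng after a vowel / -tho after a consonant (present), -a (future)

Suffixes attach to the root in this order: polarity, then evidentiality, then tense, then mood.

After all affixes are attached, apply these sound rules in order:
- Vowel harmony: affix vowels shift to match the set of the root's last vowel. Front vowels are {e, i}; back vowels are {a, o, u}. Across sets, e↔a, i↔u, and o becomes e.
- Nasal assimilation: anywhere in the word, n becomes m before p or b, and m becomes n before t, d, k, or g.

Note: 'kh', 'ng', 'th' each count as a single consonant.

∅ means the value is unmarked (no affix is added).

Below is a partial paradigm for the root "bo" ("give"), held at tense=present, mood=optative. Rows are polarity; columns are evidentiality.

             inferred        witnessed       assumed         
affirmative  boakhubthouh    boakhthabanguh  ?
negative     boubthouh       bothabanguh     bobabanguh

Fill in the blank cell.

boakhbabanguh

Attach polarity affirmative -ekh → boekh.
Attach evidentiality assumed -be → boekhbe.
Attach tense present -beng (after vowel 'e') → boekhbebeng.
Attach mood optative -uh → boekhbebenguh.
Apply vowel harmony: boekhbebenguh → boakhbabanguh.
Nasal assimilation: no change.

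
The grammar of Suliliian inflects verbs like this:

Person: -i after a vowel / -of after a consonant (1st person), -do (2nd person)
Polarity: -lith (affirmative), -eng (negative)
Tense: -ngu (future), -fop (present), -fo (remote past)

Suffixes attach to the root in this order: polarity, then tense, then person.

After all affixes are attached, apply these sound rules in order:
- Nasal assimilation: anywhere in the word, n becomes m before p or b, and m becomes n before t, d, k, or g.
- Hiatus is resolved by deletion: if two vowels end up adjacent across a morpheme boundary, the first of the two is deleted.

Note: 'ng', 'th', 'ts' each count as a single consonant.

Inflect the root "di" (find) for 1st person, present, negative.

Attach polarity negative -eng → dieng.
Attach tense present -fop → diengfop.
Attach person 1st person -of (after consonant 'p') → diengfopof.
Nasal assimilation: no change.
Apply vowel deletion: diengfopof → dengfopof.

dengfopof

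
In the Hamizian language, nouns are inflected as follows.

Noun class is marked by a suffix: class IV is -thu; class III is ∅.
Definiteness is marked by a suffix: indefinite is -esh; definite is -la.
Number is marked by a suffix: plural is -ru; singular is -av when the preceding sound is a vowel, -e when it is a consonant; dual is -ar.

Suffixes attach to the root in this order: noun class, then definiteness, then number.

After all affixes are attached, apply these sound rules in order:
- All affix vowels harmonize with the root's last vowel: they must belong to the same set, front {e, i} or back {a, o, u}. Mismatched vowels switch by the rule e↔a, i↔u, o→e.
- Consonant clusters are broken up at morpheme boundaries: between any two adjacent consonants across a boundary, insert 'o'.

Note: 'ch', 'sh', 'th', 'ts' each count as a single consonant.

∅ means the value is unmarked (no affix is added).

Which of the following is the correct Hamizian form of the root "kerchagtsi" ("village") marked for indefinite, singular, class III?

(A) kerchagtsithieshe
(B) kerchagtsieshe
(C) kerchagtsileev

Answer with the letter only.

B

noun class = class III: zero marking, form stays kerchagtsi.
Attach definiteness indefinite -esh → kerchagtsiesh.
Attach number singular -e (after consonant 'sh') → kerchagtsieshe.
Vowel harmony: no change.
Epenthesis: no change.
So the correct form is kerchagtsieshe, option (B).
(C) kerchagtsileev is wrong: it uses definite instead of indefinite for definiteness.
(A) kerchagtsithieshe is wrong: it uses class IV instead of class III for noun class.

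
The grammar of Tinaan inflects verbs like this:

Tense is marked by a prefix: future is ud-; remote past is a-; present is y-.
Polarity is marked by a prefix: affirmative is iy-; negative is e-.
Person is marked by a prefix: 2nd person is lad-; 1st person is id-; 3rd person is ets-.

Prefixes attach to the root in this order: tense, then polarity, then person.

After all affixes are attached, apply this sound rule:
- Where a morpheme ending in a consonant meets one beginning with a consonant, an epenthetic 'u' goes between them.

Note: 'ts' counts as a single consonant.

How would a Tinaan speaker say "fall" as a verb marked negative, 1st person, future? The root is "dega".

ideududega

Attach tense future ud- → uddega.
Attach polarity negative e- → euddega.
Attach person 1st person id- → ideuddega.
Apply epenthesis: ideuddega → ideududega.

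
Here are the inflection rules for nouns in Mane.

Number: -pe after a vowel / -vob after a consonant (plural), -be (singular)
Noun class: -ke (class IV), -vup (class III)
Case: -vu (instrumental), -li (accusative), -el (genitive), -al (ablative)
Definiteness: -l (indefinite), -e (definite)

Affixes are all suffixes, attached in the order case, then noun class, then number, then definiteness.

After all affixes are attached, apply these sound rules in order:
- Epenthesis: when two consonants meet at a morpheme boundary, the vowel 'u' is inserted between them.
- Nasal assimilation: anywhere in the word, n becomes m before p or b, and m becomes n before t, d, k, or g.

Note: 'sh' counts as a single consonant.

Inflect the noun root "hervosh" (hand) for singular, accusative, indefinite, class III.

Attach case accusative -li → hervoshli.
Attach noun class class III -vup → hervoshlivup.
Attach number singular -be → hervoshlivupbe.
Attach definiteness indefinite -l → hervoshlivupbel.
Apply epenthesis: hervoshlivupbel → hervoshulivupubel.
Nasal assimilation: no change.

hervoshulivupubel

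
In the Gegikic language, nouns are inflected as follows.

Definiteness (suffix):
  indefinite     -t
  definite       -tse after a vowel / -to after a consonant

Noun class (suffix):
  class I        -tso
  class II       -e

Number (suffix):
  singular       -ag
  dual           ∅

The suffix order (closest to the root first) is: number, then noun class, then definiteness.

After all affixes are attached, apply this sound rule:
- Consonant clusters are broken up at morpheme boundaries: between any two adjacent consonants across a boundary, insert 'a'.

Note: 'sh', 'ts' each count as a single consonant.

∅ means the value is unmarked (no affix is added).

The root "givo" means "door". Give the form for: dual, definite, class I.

givotsotse

number = dual: zero marking, form stays givo.
Attach noun class class I -tso → givotso.
Attach definiteness definite -tse (after vowel 'o') → givotsotse.
Epenthesis: no change.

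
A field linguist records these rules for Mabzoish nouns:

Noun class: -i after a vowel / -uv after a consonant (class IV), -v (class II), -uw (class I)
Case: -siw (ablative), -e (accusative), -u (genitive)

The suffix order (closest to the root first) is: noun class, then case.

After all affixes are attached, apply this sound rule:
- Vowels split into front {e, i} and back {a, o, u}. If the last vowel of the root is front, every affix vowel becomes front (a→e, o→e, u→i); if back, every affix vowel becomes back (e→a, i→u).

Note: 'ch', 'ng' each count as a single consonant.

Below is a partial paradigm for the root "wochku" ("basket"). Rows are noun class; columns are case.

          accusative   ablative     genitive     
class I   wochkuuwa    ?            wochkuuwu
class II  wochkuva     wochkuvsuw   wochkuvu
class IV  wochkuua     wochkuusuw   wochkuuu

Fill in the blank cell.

Attach noun class class I -uw → wochkuuw.
Attach case ablative -siw → wochkuuwsiw.
Apply vowel harmony: wochkuuwsiw → wochkuuwsuw.

wochkuuwsuw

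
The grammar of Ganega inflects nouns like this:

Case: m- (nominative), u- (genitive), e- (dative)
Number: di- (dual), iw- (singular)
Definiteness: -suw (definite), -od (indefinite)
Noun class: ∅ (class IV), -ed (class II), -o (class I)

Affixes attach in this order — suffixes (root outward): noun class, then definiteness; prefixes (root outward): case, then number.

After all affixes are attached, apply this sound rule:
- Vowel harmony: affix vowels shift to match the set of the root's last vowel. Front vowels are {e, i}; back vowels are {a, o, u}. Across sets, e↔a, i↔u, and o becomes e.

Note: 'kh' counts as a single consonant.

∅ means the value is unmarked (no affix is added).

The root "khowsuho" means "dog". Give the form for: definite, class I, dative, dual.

duakhowsuhoosuw

Attach noun class class I -o → khowsuhoo.
Attach case dative e- → ekhowsuhoo.
Attach number dual di- → diekhowsuhoo.
Attach definiteness definite -suw → diekhowsuhoosuw.
Apply vowel harmony: diekhowsuhoosuw → duakhowsuhoosuw.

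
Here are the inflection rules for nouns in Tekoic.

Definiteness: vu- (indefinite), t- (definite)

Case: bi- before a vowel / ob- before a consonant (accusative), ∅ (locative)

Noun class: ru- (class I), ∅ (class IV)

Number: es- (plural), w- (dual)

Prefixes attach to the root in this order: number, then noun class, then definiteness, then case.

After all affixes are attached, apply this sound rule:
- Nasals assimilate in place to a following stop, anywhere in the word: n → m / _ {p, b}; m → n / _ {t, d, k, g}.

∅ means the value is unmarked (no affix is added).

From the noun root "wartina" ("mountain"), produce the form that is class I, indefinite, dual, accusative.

Attach number dual w- → wwartina.
Attach noun class class I ru- → ruwwartina.
Attach definiteness indefinite vu- → vuruwwartina.
Attach case accusative ob- (before consonant 'v') → obvuruwwartina.
Nasal assimilation: no change.

obvuruwwartina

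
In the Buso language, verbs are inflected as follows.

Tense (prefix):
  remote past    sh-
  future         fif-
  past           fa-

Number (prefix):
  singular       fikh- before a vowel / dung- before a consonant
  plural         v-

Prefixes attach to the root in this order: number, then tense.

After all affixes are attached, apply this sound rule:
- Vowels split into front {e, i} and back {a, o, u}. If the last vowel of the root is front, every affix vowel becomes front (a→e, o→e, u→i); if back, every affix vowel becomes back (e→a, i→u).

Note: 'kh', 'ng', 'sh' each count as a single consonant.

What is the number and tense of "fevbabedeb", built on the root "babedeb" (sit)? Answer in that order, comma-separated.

Segment: fa-v-babedeb.
number: v- → plural.
tense: fa- → past.

plural, past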